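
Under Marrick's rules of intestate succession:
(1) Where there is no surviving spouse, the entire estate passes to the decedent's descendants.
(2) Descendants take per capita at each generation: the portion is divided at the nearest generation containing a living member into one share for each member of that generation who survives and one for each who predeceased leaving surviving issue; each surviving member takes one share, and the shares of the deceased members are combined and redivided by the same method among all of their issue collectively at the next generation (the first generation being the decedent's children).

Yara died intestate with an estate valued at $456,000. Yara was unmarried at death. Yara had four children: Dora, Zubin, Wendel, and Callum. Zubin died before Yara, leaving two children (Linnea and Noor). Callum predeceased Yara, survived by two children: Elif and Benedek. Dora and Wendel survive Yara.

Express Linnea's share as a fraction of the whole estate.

The entire $456,000 passes to the descendants.
That amount ($456,000) is divided at the children's generation into 4 shares of $114,000. Dora and Wendel each take $114,000. The 2 shares of the deceased (Zubin and Callum) are combined into a pool of $228,000.
That pool ($228,000) is divided at the grandchildren's generation equally among Linnea, Noor, Elif, and Benedek: $57,000 each.

Linnea receives 1/8 of the estate.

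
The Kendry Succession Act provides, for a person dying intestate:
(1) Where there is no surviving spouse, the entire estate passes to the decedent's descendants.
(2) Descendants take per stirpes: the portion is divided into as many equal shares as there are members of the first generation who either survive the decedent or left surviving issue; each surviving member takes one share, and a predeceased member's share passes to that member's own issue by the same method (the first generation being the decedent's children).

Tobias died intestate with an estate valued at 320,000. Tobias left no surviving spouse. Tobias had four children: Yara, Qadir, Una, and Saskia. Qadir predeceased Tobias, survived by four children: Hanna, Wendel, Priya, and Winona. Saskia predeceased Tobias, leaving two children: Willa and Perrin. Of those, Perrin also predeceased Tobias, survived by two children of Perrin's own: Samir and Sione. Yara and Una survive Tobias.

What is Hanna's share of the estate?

Hanna receives 20,000.

The entire 320,000 passes to the descendants.
That amount (320,000) is divided into 4 shares of 80,000: Yara and Una each take 80,000; Qadir's 80,000 share passes to Qadir's issue; Saskia's 80,000 share passes to Saskia's issue.
Qadir's share (80,000) is divided into 4 shares of 20,000: Hanna, Wendel, Priya, and Winona each take 20,000.
Saskia's share (80,000) is divided into 2 shares of 40,000: Willa takes 40,000; Perrin's 40,000 share passes to Perrin's issue.
Perrin's share (40,000) is divided into 2 shares of 20,000: Samir and Sione each take 20,000.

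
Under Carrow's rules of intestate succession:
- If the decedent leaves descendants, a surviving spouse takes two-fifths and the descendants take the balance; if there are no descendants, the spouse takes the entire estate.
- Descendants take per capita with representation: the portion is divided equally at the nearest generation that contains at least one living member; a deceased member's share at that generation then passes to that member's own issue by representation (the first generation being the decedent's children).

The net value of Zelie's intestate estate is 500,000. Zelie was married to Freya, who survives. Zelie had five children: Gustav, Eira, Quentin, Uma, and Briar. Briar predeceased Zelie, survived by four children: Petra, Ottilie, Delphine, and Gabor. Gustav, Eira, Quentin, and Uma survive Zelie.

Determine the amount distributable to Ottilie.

Ottilie receives 15,000.

Freya takes two-fifths of 500,000 = 200,000. The remaining 300,000 passes to the descendants.
The descendants' portion (300,000) is divided into 5 shares of 60,000: Gustav, Eira, Quentin, and Uma each take 60,000; Briar's 60,000 share passes to Briar's issue.
Briar's share (60,000) is divided into 4 shares of 15,000: Petra, Ottilie, Delphine, and Gabor each take 15,000.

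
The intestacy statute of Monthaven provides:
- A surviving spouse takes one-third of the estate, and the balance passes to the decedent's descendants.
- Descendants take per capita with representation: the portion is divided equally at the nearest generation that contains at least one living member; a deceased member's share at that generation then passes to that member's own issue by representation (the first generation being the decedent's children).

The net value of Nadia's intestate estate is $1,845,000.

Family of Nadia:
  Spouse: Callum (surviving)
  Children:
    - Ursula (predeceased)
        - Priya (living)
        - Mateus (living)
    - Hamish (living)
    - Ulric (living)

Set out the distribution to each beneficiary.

Callum takes one-third of $1,845,000 = $615,000. The remaining $1,230,000 passes to the descendants.
The descendants' portion ($1,230,000) is divided into 3 shares of $410,000: Hamish and Ulric each take $410,000; Ursula's $410,000 share passes to Ursula's issue.
Ursula's share ($410,000) is divided into 2 shares of $205,000: Priya and Mateus each take $205,000.

Callum: $615,000; Priya: $205,000; Mateus: $205,000; Hamish: $410,000; Ulric: $410,000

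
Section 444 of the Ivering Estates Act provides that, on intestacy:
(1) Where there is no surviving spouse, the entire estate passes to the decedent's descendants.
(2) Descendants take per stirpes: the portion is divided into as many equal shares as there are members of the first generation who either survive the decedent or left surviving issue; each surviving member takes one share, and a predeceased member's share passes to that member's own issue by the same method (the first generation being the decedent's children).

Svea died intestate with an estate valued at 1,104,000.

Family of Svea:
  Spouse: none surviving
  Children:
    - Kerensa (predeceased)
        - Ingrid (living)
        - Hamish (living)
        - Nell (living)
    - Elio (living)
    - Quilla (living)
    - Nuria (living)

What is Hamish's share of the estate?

Hamish receives 92,000.

The entire 1,104,000 passes to the descendants.
That amount (1,104,000) is divided into 4 shares of 276,000: Elio, Quilla, and Nuria each take 276,000; Kerensa's 276,000 share passes to Kerensa's issue.
Kerensa's share (276,000) is divided into 3 shares of 92,000: Ingrid, Hamish, and Nell each take 92,000.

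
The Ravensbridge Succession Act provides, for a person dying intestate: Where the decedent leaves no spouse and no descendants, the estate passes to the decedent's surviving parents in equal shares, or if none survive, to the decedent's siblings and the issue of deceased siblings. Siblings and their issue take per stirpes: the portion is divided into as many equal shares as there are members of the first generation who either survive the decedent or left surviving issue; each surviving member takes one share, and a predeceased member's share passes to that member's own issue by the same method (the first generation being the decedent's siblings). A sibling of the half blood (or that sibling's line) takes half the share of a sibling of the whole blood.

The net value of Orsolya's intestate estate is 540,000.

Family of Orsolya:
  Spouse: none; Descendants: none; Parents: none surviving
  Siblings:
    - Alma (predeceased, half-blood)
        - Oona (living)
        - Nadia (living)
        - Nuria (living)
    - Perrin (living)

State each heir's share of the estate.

The entire 540,000 passes to the siblings and their issue.
Counting each half-blood sibling's line as half a unit, there are 3/2 units in 540,000, so one unit is 360,000. Whole-blood lines (Perrin) take 360,000 each; half-blood lines (Alma) take 180,000 each.
Alma's share (180,000) is divided into 3 shares of 60,000: Oona, Nadia, and Nuria each take 60,000.

Oona: 60,000; Nadia: 60,000; Nuria: 60,000; Perrin: 360,000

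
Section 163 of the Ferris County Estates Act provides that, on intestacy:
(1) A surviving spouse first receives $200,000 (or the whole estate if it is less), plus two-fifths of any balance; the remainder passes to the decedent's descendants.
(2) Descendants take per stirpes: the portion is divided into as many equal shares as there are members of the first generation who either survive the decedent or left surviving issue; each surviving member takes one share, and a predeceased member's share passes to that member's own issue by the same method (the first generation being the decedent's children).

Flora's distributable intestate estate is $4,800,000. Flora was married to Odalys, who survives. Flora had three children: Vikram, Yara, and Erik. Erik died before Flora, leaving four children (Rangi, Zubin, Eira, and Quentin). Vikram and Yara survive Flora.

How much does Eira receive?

Eira receives $230,000.

Odalys first takes $200,000, leaving a balance of $4,600,000. Odalys then takes two-fifths of the balance ($1,840,000), for a total of $2,040,000. The remaining $2,760,000 passes to the descendants.
The descendants' portion ($2,760,000) is divided into 3 shares of $920,000: Vikram and Yara each take $920,000; Erik's $920,000 share passes to Erik's issue.
Erik's share ($920,000) is divided into 4 shares of $230,000: Rangi, Zubin, Eira, and Quentin each take $230,000.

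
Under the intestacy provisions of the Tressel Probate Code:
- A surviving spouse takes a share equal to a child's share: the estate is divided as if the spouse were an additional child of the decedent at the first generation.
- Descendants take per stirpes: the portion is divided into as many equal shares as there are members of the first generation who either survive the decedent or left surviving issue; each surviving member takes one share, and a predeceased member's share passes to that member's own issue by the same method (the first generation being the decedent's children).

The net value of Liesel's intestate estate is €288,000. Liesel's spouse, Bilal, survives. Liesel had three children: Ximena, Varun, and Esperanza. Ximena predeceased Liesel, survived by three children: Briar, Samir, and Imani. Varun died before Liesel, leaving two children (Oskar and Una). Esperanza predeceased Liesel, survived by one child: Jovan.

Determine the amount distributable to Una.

The spouse counts as an additional share at the children's level, so there are 4 primary shares of €72,000. Bilal takes one such share (€72,000).
The children's combined portion (€216,000) is divided into 3 shares of €72,000: Ximena's €72,000 share passes to Ximena's issue; Varun's €72,000 share passes to Varun's issue; Esperanza's €72,000 share passes to Esperanza's issue.
Ximena's share (€72,000) is divided into 3 shares of €24,000: Briar, Samir, and Imani each take €24,000.
Varun's share (€72,000) is divided into 2 shares of €36,000: Oskar and Una each take €36,000.
Esperanza's share (€72,000) passes entirely to Jovan.

Una receives €36,000.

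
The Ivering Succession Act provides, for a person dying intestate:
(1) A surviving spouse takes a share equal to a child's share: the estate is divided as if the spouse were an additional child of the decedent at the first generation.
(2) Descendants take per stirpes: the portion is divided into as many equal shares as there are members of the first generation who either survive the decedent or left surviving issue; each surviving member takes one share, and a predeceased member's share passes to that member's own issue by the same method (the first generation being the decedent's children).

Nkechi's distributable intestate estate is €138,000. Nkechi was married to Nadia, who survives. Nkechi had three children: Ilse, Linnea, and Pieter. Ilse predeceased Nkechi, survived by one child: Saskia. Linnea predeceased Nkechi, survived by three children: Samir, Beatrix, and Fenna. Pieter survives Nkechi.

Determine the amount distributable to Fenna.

The spouse counts as an additional share at the children's level, so there are 4 primary shares of €34,500. Nadia takes one such share (€34,500).
The children's combined portion (€103,500) is divided into 3 shares of €34,500: Pieter takes €34,500; Ilse's €34,500 share passes to Ilse's issue; Linnea's €34,500 share passes to Linnea's issue.
Ilse's share (€34,500) passes entirely to Saskia.
Linnea's share (€34,500) is divided into 3 shares of €11,500: Samir, Beatrix, and Fenna each take €11,500.

Fenna receives €11,500.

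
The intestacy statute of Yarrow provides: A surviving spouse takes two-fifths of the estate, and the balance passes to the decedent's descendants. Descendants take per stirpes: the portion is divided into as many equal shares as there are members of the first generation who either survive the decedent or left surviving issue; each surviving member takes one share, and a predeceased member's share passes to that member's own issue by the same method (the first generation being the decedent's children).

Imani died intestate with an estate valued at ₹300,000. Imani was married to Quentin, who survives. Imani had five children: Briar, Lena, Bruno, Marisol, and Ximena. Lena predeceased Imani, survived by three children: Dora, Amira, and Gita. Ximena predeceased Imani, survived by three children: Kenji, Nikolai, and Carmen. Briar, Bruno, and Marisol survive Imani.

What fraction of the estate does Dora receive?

Quentin takes two-fifths of ₹300,000 = ₹120,000. The remaining ₹180,000 passes to the descendants.
The descendants' portion (₹180,000) is divided into 5 shares of ₹36,000: Briar, Bruno, and Marisol each take ₹36,000; Lena's ₹36,000 share passes to Lena's issue; Ximena's ₹36,000 share passes to Ximena's issue.
Lena's share (₹36,000) is divided into 3 shares of ₹12,000: Dora, Amira, and Gita each take ₹12,000.
Ximena's share (₹36,000) is divided into 3 shares of ₹12,000: Kenji, Nikolai, and Carmen each take ₹12,000.

Dora receives 1/25 of the estate.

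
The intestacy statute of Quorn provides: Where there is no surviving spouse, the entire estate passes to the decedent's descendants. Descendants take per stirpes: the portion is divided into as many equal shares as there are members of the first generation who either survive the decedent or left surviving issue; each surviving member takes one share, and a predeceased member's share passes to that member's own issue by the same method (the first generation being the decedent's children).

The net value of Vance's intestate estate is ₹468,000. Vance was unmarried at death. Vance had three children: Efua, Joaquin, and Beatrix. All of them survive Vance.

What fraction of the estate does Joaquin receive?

The entire ₹468,000 passes to the descendants.
That amount (₹468,000) is divided into 3 shares of ₹156,000: Efua, Joaquin, and Beatrix each take ₹156,000.

Joaquin receives 1/3 of the estate.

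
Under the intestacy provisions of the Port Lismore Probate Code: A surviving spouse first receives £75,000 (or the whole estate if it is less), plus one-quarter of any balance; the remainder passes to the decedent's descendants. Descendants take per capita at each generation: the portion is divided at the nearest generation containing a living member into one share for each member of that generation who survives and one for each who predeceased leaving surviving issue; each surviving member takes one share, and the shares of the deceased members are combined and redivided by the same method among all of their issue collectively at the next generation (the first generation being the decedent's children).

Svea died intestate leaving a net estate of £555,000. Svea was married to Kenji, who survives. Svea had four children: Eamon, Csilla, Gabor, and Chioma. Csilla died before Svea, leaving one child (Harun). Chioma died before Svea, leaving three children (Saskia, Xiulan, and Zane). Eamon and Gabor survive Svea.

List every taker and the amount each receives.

Kenji: £195,000; Eamon: £90,000; Harun: £45,000; Gabor: £90,000; Saskia: £45,000; Xiulan: £45,000; Zane: £45,000

Kenji first takes £75,000, leaving a balance of £480,000. Kenji then takes one-quarter of the balance (£120,000), for a total of £195,000. The remaining £360,000 passes to the descendants.
The descendants' portion (£360,000) is divided at the children's generation into 4 shares of £90,000. Eamon and Gabor each take £90,000. The 2 shares of the deceased (Csilla and Chioma) are combined into a pool of £180,000.
That pool (£180,000) is divided at the grandchildren's generation equally among Harun, Saskia, Xiulan, and Zane: £45,000 each.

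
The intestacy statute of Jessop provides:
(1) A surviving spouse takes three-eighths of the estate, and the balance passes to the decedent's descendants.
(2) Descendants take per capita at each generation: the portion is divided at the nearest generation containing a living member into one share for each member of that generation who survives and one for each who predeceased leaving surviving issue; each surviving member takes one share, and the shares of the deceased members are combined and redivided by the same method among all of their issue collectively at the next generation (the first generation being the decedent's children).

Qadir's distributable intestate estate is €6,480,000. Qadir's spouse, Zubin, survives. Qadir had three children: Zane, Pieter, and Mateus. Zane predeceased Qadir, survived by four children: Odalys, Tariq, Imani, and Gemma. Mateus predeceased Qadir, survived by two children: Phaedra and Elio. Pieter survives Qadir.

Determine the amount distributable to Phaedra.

Phaedra receives €450,000.

Zubin takes three-eighths of €6,480,000 = €2,430,000. The remaining €4,050,000 passes to the descendants.
The descendants' portion (€4,050,000) is divided at the children's generation into 3 shares of €1,350,000. Pieter takes €1,350,000. The 2 shares of the deceased (Zane and Mateus) are combined into a pool of €2,700,000.
That pool (€2,700,000) is divided at the grandchildren's generation equally among Odalys, Tariq, Imani, Gemma, Phaedra, and Elio: €450,000 each.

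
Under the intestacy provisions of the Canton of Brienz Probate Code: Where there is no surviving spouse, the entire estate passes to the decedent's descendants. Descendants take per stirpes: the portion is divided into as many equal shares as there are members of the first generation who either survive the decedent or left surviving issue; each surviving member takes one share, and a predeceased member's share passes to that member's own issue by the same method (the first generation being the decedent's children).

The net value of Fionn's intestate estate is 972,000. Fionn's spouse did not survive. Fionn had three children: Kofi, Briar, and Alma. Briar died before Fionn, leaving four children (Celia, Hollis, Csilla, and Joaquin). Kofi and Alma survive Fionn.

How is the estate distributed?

The entire 972,000 passes to the descendants.
That amount (972,000) is divided into 3 shares of 324,000: Kofi and Alma each take 324,000; Briar's 324,000 share passes to Briar's issue.
Briar's share (324,000) is divided into 4 shares of 81,000: Celia, Hollis, Csilla, and Joaquin each take 81,000.

Kofi: 324,000; Celia: 81,000; Hollis: 81,000; Csilla: 81,000; Joaquin: 81,000; Alma: 324,000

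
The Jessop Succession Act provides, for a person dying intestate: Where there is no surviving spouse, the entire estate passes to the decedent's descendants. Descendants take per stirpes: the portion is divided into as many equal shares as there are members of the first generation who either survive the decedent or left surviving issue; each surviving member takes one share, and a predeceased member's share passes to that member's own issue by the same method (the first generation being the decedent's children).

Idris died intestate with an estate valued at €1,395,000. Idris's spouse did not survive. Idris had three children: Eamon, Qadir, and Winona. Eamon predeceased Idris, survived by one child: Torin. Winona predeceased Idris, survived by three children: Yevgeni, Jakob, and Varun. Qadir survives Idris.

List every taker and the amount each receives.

The entire €1,395,000 passes to the descendants.
That amount (€1,395,000) is divided into 3 shares of €465,000: Qadir takes €465,000; Eamon's €465,000 share passes to Eamon's issue; Winona's €465,000 share passes to Winona's issue.
Eamon's share (€465,000) passes entirely to Torin.
Winona's share (€465,000) is divided into 3 shares of €155,000: Yevgeni, Jakob, and Varun each take €155,000.

Torin: €465,000; Qadir: €465,000; Yevgeni: €155,000; Jakob: €155,000; Varun: €155,000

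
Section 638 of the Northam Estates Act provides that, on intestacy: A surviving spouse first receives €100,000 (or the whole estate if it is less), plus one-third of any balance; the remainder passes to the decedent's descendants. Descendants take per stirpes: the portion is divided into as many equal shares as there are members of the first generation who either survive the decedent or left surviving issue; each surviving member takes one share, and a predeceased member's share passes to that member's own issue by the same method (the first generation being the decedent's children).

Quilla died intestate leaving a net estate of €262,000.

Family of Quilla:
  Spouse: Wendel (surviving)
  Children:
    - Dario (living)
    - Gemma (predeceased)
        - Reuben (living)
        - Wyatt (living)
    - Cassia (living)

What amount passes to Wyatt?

Wendel first takes €100,000, leaving a balance of €162,000. Wendel then takes one-third of the balance (€54,000), for a total of €154,000. The remaining €108,000 passes to the descendants.
The descendants' portion (€108,000) is divided into 3 shares of €36,000: Dario and Cassia each take €36,000; Gemma's €36,000 share passes to Gemma's issue.
Gemma's share (€36,000) is divided into 2 shares of €18,000: Reuben and Wyatt each take €18,000.

Wyatt receives €18,000.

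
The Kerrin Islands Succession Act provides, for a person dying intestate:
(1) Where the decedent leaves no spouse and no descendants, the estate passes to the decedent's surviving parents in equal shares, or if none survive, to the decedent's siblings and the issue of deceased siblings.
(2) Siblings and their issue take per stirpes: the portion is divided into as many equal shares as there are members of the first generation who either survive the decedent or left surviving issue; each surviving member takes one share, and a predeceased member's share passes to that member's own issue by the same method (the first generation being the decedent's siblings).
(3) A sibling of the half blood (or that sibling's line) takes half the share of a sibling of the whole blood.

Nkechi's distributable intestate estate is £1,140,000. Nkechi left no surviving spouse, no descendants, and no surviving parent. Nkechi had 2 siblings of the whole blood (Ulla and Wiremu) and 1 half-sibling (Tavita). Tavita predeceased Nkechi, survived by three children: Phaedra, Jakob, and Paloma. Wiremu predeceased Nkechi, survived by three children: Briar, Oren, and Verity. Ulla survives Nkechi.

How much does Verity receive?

Verity receives £152,000.

The entire £1,140,000 passes to the siblings and their issue.
Counting each half-blood sibling's line as half a unit, there are 5/2 units in £1,140,000, so one unit is £456,000. Whole-blood lines (Ulla and Wiremu) take £456,000 each; half-blood lines (Tavita) take £228,000 each.
Tavita's share (£228,000) is divided into 3 shares of £76,000: Phaedra, Jakob, and Paloma each take £76,000.
Wiremu's share (£456,000) is divided into 3 shares of £152,000: Briar, Oren, and Verity each take £152,000.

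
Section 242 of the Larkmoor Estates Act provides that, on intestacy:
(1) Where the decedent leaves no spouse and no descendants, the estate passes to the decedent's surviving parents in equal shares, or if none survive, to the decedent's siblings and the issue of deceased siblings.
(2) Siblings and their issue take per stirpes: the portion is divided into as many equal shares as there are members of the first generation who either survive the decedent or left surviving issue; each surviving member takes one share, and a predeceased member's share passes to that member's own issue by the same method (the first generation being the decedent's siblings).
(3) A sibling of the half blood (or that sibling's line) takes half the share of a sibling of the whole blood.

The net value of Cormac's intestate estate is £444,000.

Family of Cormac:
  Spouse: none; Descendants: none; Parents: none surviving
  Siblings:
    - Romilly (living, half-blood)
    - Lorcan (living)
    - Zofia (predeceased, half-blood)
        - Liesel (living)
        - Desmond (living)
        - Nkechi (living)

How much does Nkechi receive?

Nkechi receives £37,000.

The entire £444,000 passes to the siblings and their issue.
Counting each half-blood sibling's line as half a unit, there are 2 units in £444,000, so one unit is £222,000. Whole-blood lines (Lorcan) take £222,000 each; half-blood lines (Romilly and Zofia) take £111,000 each.
Zofia's share (£111,000) is divided into 3 shares of £37,000: Liesel, Desmond, and Nkechi each take £37,000.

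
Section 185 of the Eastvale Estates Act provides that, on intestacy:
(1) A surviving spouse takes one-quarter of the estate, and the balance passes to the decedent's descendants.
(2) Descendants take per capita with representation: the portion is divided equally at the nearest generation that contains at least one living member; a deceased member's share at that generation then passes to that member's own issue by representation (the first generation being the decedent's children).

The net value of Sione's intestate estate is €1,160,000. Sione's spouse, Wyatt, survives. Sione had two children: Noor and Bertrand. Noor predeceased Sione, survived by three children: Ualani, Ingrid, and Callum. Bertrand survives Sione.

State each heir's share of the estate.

Wyatt takes one-quarter of €1,160,000 = €290,000. The remaining €870,000 passes to the descendants.
The descendants' portion (€870,000) is divided into 2 shares of €435,000: Bertrand takes €435,000; Noor's €435,000 share passes to Noor's issue.
Noor's share (€435,000) is divided into 3 shares of €145,000: Ualani, Ingrid, and Callum each take €145,000.

Wyatt: €290,000; Ualani: €145,000; Ingrid: €145,000; Callum: €145,000; Bertrand: €435,000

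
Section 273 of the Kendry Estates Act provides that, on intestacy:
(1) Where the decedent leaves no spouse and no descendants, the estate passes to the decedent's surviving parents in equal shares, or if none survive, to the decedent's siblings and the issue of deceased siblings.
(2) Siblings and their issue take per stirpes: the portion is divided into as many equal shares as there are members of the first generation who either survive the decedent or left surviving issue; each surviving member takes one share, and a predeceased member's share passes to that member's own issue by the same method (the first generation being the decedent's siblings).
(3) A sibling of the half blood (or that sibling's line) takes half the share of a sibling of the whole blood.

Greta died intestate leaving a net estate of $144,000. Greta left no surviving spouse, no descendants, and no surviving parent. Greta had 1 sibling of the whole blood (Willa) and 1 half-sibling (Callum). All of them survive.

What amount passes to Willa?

Willa receives $96,000.

The entire $144,000 passes to the siblings and their issue.
Counting each half-blood sibling's line as half a unit, there are 3/2 units in $144,000, so one unit is $96,000. Whole-blood lines (Willa) take $96,000 each; half-blood lines (Callum) take $48,000 each.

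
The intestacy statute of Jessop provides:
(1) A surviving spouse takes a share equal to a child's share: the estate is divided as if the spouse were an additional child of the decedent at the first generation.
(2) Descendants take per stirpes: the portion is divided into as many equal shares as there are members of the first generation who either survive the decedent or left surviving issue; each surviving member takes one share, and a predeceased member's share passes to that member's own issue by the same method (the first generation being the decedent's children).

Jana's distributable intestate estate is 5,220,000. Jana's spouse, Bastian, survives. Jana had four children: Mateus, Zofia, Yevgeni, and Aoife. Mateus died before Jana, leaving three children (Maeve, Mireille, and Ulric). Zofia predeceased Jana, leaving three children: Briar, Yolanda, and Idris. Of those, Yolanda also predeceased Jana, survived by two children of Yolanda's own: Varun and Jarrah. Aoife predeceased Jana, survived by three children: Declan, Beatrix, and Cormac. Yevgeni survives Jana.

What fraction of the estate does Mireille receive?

The spouse counts as an additional share at the children's level, so there are 5 primary shares of 1,044,000. Bastian takes one such share (1,044,000).
The children's combined portion (4,176,000) is divided into 4 shares of 1,044,000: Yevgeni takes 1,044,000; Mateus's 1,044,000 share passes to Mateus's issue; Zofia's 1,044,000 share passes to Zofia's issue; Aoife's 1,044,000 share passes to Aoife's issue.
Mateus's share (1,044,000) is divided into 3 shares of 348,000: Maeve, Mireille, and Ulric each take 348,000.
Zofia's share (1,044,000) is divided into 3 shares of 348,000: Briar and Idris each take 348,000; Yolanda's 348,000 share passes to Yolanda's issue.
Yolanda's share (348,000) is divided into 2 shares of 174,000: Varun and Jarrah each take 174,000.
Aoife's share (1,044,000) is divided into 3 shares of 348,000: Declan, Beatrix, and Cormac each take 348,000.

Mireille receives 1/15 of the estate.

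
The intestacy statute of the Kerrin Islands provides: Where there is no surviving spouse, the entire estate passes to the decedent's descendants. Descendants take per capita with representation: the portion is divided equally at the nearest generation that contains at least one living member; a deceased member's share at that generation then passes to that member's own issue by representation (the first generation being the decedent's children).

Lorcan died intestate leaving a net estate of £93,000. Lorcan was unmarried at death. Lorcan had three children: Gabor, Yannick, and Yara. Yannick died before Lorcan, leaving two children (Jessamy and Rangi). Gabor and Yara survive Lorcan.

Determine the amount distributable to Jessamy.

The entire £93,000 passes to the descendants.
That amount (£93,000) is divided into 3 shares of £31,000: Gabor and Yara each take £31,000; Yannick's £31,000 share passes to Yannick's issue.
Yannick's share (£31,000) is divided into 2 shares of £15,500: Jessamy and Rangi each take £15,500.

Jessamy receives £15,500.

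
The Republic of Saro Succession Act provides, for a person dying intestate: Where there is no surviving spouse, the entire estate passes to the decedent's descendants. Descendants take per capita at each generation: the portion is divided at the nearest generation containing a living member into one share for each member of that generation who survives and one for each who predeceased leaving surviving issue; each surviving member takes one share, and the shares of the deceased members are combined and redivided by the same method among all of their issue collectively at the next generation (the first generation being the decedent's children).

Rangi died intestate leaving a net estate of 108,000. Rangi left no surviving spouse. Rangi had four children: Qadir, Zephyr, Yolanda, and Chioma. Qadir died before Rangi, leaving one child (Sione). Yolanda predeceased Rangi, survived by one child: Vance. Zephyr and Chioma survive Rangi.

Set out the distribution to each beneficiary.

The entire 108,000 passes to the descendants.
That amount (108,000) is divided at the children's generation into 4 shares of 27,000. Zephyr and Chioma each take 27,000. The 2 shares of the deceased (Qadir and Yolanda) are combined into a pool of 54,000.
That pool (54,000) is divided at the grandchildren's generation equally among Sione and Vance: 27,000 each.

Sione: 27,000; Zephyr: 27,000; Vance: 27,000; Chioma: 27,000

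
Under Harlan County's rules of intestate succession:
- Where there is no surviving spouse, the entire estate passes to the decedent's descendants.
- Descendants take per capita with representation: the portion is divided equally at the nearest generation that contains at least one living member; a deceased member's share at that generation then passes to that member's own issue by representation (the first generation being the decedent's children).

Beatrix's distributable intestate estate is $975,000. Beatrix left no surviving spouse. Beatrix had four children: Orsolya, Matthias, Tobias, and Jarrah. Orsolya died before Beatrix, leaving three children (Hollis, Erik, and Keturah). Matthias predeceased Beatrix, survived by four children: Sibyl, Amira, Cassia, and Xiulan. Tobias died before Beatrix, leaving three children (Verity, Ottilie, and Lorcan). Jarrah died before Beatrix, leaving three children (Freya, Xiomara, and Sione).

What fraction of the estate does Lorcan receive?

Lorcan receives 1/13 of the estate.

The entire $975,000 passes to the descendants.
No child survives, so the initial division is made at the grandchildren's generation.
That amount ($975,000) is divided into 13 shares of $75,000: Hollis, Erik, Keturah, Sibyl, Amira, Cassia, Xiulan, Verity, Ottilie, Lorcan, Freya, Xiomara, and Sione each take $75,000.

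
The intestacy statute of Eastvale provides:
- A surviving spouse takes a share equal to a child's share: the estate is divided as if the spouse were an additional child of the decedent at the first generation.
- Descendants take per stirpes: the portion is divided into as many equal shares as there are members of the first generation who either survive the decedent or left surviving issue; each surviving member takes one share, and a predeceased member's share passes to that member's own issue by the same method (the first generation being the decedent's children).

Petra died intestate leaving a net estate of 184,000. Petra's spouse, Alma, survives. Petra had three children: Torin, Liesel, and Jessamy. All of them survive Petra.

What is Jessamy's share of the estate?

The spouse counts as an additional share at the children's level, so there are 4 primary shares of 46,000. Alma takes one such share (46,000).
The children's combined portion (138,000) is divided into 3 shares of 46,000: Torin, Liesel, and Jessamy each take 46,000.

Jessamy receives 46,000.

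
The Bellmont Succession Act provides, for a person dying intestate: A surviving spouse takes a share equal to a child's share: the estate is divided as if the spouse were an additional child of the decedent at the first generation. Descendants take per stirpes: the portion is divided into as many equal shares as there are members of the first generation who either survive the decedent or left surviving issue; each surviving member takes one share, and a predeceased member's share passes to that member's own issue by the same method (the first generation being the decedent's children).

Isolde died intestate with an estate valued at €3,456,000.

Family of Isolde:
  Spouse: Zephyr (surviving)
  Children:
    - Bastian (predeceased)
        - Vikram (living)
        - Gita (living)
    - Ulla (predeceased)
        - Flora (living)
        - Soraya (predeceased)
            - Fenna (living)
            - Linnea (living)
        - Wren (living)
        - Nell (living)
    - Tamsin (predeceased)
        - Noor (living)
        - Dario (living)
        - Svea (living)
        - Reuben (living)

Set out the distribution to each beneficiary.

Zephyr: €864,000; Vikram: €432,000; Gita: €432,000; Flora: €216,000; Fenna: €108,000; Linnea: €108,000; Wren: €216,000; Nell: €216,000; Noor: €216,000; Dario: €216,000; Svea: €216,000; Reuben: €216,000

The spouse counts as an additional share at the children's level, so there are 4 primary shares of €864,000. Zephyr takes one such share (€864,000).
The children's combined portion (€2,592,000) is divided into 3 shares of €864,000: Bastian's €864,000 share passes to Bastian's issue; Ulla's €864,000 share passes to Ulla's issue; Tamsin's €864,000 share passes to Tamsin's issue.
Bastian's share (€864,000) is divided into 2 shares of €432,000: Vikram and Gita each take €432,000.
Ulla's share (€864,000) is divided into 4 shares of €216,000: Flora, Wren, and Nell each take €216,000; Soraya's €216,000 share passes to Soraya's issue.
Soraya's share (€216,000) is divided into 2 shares of €108,000: Fenna and Linnea each take €108,000.
Tamsin's share (€864,000) is divided into 4 shares of €216,000: Noor, Dario, Svea, and Reuben each take €216,000.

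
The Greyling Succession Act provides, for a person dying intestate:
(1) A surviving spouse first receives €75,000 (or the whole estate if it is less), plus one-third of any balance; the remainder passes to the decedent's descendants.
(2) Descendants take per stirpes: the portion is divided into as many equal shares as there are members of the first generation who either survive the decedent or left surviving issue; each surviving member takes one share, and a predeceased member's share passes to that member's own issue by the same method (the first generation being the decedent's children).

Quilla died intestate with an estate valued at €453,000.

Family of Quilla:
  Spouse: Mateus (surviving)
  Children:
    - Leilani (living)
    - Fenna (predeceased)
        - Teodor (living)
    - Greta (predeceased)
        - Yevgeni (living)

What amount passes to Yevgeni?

Yevgeni receives €84,000.

Mateus first takes €75,000, leaving a balance of €378,000. Mateus then takes one-third of the balance (€126,000), for a total of €201,000. The remaining €252,000 passes to the descendants.
The descendants' portion (€252,000) is divided into 3 shares of €84,000: Leilani takes €84,000; Fenna's €84,000 share passes to Fenna's issue; Greta's €84,000 share passes to Greta's issue.
Fenna's share (€84,000) passes entirely to Teodor.
Greta's share (€84,000) passes entirely to Yevgeni.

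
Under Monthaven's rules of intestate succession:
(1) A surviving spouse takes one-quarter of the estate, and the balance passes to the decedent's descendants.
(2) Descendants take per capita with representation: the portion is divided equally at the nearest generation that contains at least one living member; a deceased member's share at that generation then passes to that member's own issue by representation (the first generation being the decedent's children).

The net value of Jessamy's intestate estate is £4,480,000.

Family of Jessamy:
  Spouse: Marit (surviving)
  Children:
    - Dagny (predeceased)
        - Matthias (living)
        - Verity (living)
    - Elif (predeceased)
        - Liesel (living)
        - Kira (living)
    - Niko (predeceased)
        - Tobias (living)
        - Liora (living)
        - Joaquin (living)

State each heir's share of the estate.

Marit takes one-quarter of £4,480,000 = £1,120,000. The remaining £3,360,000 passes to the descendants.
No child survives, so the initial division is made at the grandchildren's generation.
The descendants' portion (£3,360,000) is divided into 7 shares of £480,000: Matthias, Verity, Liesel, Kira, Tobias, Liora, and Joaquin each take £480,000.

Marit: £1,120,000; Matthias: £480,000; Verity: £480,000; Liesel: £480,000; Kira: £480,000; Tobias: £480,000; Liora: £480,000; Joaquin: £480,000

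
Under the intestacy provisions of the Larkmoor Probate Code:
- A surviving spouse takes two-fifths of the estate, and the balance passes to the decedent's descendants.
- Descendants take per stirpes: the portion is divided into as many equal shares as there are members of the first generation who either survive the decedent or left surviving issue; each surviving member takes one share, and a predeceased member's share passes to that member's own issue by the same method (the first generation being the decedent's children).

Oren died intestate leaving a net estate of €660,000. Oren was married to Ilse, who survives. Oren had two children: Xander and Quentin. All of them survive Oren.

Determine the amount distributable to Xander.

Ilse takes two-fifths of €660,000 = €264,000. The remaining €396,000 passes to the descendants.
The descendants' portion (€396,000) is divided into 2 shares of €198,000: Xander and Quentin each take €198,000.

Xander receives €198,000.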